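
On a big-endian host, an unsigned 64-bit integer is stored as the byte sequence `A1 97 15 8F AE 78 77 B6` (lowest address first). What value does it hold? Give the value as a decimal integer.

Big-endian: lowest address holds the most-significant byte.
The bytes are already most-significant first: 0xA197158FAE7877B6.
0xA197158FAE7877B6 = 11643799068441343926.

11643799068441343926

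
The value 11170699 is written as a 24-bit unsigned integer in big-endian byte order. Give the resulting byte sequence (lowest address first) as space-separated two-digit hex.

11170699 in hexadecimal, padded to 24 bits, is 0xAA738B.
Split into bytes (most-significant first): AA 73 8B.
Big-endian: lowest address holds the most-significant byte.
So the memory order matches the most-significant-first order: AA 73 8B.

AA 73 8B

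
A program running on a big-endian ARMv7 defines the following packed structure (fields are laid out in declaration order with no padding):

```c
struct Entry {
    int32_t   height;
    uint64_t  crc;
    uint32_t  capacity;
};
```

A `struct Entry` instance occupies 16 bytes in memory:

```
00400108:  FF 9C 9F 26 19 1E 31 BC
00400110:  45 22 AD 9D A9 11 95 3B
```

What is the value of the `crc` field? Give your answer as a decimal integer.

`crc` follows `height` (4 bytes), so it starts at byte offset 4 and occupies 8 bytes.
Bytes at offsets 4..11: 19 1E 31 BC 45 22 AD 9D.
Big-endian stores the most-significant byte at the lowest address.
The bytes are already most-significant first: 0x191E31BC4522AD9D.
0x191E31BC4522AD9D = 1809938784933031325.

1809938784933031325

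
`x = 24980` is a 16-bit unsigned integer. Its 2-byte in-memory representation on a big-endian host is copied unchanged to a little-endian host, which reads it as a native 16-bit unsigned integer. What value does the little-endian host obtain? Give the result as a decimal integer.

24980 in 16-bit hexadecimal is 0x6194.
Stored big-endian, the bytes at ascending addresses are 61 94.
Read back as little-endian, the first byte is least significant, giving 0x9461.
0x9461 = 37985.

37985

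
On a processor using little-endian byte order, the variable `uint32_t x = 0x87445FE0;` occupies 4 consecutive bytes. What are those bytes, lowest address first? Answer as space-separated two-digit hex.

E0 5F 44 87

Split into bytes (most-significant first): 87 44 5F E0.
In little-endian order the low byte comes first in memory.
So at ascending addresses the bytes are E0 5F 44 87.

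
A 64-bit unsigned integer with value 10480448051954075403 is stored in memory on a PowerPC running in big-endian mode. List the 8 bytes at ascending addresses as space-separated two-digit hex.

91 72 07 F9 B7 A8 47 0B

10480448051954075403 in hexadecimal, padded to 64 bits, is 0x917207F9B7A8470B.
Split into bytes (most-significant first): 91 72 07 F9 B7 A8 47 0B.
Big-endian stores the most-significant byte at the lowest address.
So the memory order matches the most-significant-first order: 91 72 07 F9 B7 A8 47 0B.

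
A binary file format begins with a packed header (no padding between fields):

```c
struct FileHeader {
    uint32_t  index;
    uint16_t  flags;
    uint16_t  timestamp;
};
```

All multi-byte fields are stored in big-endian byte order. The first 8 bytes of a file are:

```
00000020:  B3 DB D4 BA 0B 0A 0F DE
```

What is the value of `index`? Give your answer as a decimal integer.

3017528506

`index` is the first field, at byte offset 0, occupying 4 bytes.
Bytes at offsets 0..3: B3 DB D4 BA.
Big-endian stores the most-significant byte at the lowest address.
The bytes are already most-significant first: 0xB3DBD4BA.
0xB3DBD4BA = 3017528506.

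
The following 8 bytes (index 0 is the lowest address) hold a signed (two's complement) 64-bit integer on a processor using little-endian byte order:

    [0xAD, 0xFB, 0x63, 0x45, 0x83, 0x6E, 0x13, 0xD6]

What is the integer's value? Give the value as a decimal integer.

Little-endian: lowest address holds the least-significant byte.
Reassemble most-significant byte first: D6 13 6E 83 45 63 FB AD → 0xD6136E834563FBAD.
Top bit is set, so as a signed 64-bit value this is 0xD6136E834563FBAD − 2^64 = -3020949414951519315.

-3020949414951519315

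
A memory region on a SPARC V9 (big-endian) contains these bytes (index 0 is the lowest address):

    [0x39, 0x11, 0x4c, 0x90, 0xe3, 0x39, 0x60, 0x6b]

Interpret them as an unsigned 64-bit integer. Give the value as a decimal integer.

4112152119937163371

Big-endian stores the most-significant byte at the lowest address.
The bytes are already most-significant first: 0x39114C90E339606B.
0x39114C90E339606B = 4112152119937163371.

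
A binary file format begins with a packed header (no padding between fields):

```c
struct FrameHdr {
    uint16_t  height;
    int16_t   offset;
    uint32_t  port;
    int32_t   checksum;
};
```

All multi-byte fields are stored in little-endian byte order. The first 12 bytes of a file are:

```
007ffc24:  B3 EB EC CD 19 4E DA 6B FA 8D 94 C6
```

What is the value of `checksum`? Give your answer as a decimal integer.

-963342854

`checksum` follows `height` (2 B), `offset` (2 B), `port` (4 B), so it starts at offset 2 + 2 + 4 = 8 and occupies 4 bytes.
Bytes at offsets 8..11: FA 8D 94 C6.
Little-endian stores the least-significant byte at the lowest address.
Reassemble most-significant byte first: C6 94 8D FA → 0xC6948DFA.
Top bit is set, so as a signed 32-bit value this is 0xC6948DFA − 2^32 = -963342854.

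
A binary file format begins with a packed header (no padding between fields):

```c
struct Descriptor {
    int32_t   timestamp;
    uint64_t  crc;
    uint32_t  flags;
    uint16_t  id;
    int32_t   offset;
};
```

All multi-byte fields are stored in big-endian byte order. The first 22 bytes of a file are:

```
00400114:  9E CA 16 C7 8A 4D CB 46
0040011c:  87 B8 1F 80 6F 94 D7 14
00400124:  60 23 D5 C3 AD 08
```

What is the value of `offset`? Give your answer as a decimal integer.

-708596472

`offset` follows `timestamp` (4 B), `crc` (8 B), `flags` (4 B), `id` (2 B), so it starts at offset 4 + 8 + 4 + 2 = 18 and occupies 4 bytes.
Bytes at offsets 18..21: D5 C3 AD 08.
Big-endian: lowest address holds the most-significant byte.
The bytes are already most-significant first: 0xD5C3AD08.
Top bit is set, so as a signed 32-bit value this is 0xD5C3AD08 − 2^32 = -708596472.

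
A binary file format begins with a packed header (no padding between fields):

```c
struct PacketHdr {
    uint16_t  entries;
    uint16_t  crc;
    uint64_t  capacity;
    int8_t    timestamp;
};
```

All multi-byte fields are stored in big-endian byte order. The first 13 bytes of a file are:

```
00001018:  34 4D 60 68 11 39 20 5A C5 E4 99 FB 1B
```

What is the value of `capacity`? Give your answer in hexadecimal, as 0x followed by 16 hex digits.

0x1139205AC5E499FB

`capacity` follows `entries` (2 B), `crc` (2 B), so it starts at offset 2 + 2 = 4 and occupies 8 bytes.
Bytes at offsets 4..11: 11 39 20 5A C5 E4 99 FB.
Big-endian stores the most-significant byte at the lowest address.
The bytes are already most-significant first: 0x1139205AC5E499FB.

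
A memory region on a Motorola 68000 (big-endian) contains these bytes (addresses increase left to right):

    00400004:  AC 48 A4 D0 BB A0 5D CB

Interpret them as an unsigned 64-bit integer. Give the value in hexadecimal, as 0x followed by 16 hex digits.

Big-endian stores the most-significant byte at the lowest address.
The bytes are already most-significant first: 0xAC48A4D0BBA05DCB.

0xAC48A4D0BBA05DCB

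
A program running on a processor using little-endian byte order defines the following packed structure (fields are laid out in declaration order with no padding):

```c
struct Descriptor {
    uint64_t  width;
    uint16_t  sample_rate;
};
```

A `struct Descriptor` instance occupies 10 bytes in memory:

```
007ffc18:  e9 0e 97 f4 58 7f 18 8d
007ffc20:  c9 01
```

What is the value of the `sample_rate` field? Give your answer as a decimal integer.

457

`sample_rate` follows `width` (8 bytes), so it starts at byte offset 8 and occupies 2 bytes.
Bytes at offsets 8..9: C9 01.
Little-endian: lowest address holds the least-significant byte.
Reassemble most-significant byte first: 01 C9 → 0x01C9.
0x01C9 = 457.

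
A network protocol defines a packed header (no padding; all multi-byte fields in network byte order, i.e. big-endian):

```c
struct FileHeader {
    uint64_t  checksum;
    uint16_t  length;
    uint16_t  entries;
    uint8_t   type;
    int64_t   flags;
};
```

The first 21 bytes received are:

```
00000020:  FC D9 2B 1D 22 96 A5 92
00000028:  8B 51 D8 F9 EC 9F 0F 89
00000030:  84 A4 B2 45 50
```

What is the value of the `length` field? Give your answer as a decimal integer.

`length` follows `checksum` (8 bytes), so it starts at byte offset 8 and occupies 2 bytes.
Bytes at offsets 8..9: 8B 51.
In big-endian order the high byte comes first in memory.
The bytes are already most-significant first: 0x8B51.
0x8B51 = 35665.

35665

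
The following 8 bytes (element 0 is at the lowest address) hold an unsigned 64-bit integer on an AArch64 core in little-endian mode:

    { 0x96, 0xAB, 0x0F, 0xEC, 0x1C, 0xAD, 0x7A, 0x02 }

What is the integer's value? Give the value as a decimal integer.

178645474965695382

Little-endian stores the least-significant byte at the lowest address.
Reassemble most-significant byte first: 02 7A AD 1C EC 0F AB 96 → 0x027AAD1CEC0FAB96.
0x027AAD1CEC0FAB96 = 178645474965695382.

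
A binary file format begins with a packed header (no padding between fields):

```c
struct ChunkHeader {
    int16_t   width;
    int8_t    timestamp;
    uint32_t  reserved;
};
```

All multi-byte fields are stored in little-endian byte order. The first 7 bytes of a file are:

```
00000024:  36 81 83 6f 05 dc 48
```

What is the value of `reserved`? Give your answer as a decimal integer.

1222378863

`reserved` follows `width` (2 B), `timestamp` (1 B), so it starts at offset 2 + 1 = 3 and occupies 4 bytes.
Bytes at offsets 3..6: 6F 05 DC 48.
Little-endian: lowest address holds the least-significant byte.
Reassemble most-significant byte first: 48 DC 05 6F → 0x48DC056F.
0x48DC056F = 1222378863.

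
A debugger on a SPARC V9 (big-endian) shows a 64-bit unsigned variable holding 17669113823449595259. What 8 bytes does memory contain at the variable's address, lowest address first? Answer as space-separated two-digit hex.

17669113823449595259 in hexadecimal, padded to 64 bits, is 0xF5354D684EA83D7B.
Split into bytes (most-significant first): F5 35 4D 68 4E A8 3D 7B.
In big-endian order the high byte comes first in memory.
So the memory order matches the most-significant-first order: F5 35 4D 68 4E A8 3D 7B.

F5 35 4D 68 4E A8 3D 7B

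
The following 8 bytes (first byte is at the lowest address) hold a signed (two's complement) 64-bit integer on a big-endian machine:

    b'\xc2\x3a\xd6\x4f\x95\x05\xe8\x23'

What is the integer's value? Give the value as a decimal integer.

-4451009644411361245

In big-endian order the high byte comes first in memory.
The bytes are already most-significant first: 0xC23AD64F9505E823.
Top bit is set, so as a signed 64-bit value this is 0xC23AD64F9505E823 − 2^64 = -4451009644411361245.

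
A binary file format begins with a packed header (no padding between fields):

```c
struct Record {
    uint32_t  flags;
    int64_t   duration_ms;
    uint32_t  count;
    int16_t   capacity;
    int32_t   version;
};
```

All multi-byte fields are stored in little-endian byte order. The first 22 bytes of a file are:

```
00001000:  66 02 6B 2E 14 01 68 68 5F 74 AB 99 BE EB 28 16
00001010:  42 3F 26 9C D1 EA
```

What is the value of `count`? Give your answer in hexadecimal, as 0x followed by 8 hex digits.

0x1628EBBE

`count` follows `flags` (4 B), `duration_ms` (8 B), so it starts at offset 4 + 8 = 12 and occupies 4 bytes.
Bytes at offsets 12..15: BE EB 28 16.
Little-endian stores the least-significant byte at the lowest address.
Reassemble most-significant byte first: 16 28 EB BE → 0x1628EBBE.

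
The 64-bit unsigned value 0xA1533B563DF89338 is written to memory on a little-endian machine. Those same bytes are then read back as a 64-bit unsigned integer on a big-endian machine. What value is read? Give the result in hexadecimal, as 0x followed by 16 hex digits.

Stored little-endian, the bytes at ascending addresses are 38 93 F8 3D 56 3B 53 A1.
Read back as big-endian, the last byte is least significant, giving 0x3893F83D563B53A1.

0x3893F83D563B53A1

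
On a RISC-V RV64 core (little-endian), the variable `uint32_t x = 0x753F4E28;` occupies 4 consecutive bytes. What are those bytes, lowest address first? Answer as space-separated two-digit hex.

28 4E 3F 75

Split into bytes (most-significant first): 75 3F 4E 28.
Little-endian stores the least-significant byte at the lowest address.
So at ascending addresses the bytes are 28 4E 3F 75.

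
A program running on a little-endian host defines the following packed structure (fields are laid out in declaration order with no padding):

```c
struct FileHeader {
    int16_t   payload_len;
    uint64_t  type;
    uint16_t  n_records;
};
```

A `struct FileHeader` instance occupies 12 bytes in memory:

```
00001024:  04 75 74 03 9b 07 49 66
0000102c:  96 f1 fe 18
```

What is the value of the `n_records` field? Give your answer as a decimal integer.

`n_records` follows `payload_len` (2 B), `type` (8 B), so it starts at offset 2 + 8 = 10 and occupies 2 bytes.
Bytes at offsets 10..11: FE 18.
Little-endian: lowest address holds the least-significant byte.
Reassemble most-significant byte first: 18 FE → 0x18FE.
0x18FE = 6398.

6398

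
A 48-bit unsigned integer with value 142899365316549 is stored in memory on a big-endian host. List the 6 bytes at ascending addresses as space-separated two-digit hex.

81 F7 59 E8 87 C5

142899365316549 in hexadecimal, padded to 48 bits, is 0x81F759E887C5.
Split into bytes (most-significant first): 81 F7 59 E8 87 C5.
In big-endian order the high byte comes first in memory.
So the memory order matches the most-significant-first order: 81 F7 59 E8 87 C5.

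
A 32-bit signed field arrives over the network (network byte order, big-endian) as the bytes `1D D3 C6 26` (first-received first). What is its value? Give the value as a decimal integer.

500418086

Big-endian: lowest address holds the most-significant byte.
The bytes are already most-significant first: 0x1DD3C626.
0x1DD3C626 = 500418086.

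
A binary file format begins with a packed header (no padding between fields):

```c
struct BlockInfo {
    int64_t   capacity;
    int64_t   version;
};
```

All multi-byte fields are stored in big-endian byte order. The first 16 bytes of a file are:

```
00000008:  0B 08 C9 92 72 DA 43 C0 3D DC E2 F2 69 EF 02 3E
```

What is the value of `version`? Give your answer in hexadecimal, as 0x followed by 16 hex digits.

`version` follows `capacity` (8 bytes), so it starts at byte offset 8 and occupies 8 bytes.
Bytes at offsets 8..15: 3D DC E2 F2 69 EF 02 3E.
In big-endian order the high byte comes first in memory.
The bytes are already most-significant first: 0x3DDCE2F269EF023E.

0x3DDCE2F269EF023E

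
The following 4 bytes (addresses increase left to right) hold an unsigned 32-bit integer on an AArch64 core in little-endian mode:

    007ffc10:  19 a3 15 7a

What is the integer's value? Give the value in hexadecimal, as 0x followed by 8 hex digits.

Little-endian: lowest address holds the least-significant byte.
Reassemble most-significant byte first: 7A 15 A3 19 → 0x7A15A319.

0x7A15A319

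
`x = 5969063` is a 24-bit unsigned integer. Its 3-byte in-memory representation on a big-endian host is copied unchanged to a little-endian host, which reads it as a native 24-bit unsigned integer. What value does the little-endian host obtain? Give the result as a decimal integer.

10949723

5969063 in 24-bit hexadecimal is 0x5B14A7.
Stored big-endian, the bytes at ascending addresses are 5B 14 A7.
Read back as little-endian, the first byte is least significant, giving 0xA7145B.
0xA7145B = 10949723.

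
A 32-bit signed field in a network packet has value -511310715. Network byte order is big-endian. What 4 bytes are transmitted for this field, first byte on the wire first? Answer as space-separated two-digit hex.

Two's complement of -511310715 in 32 bits: 511310715 = 0x1E79FB7B; invert → 0xE1860484; add 1 → 0xE1860485.
Split into bytes (most-significant first): E1 86 04 85.
In big-endian order the high byte comes first in memory.
So the memory order matches the most-significant-first order: E1 86 04 85.

E1 86 04 85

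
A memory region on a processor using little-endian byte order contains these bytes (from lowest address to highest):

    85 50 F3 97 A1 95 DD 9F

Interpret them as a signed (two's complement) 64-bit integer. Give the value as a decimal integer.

Little-endian stores the least-significant byte at the lowest address.
Reassemble most-significant byte first: 9F DD 95 A1 97 F3 50 85 → 0x9FDD95A197F35085.
Top bit is set, so as a signed 64-bit value this is 0x9FDD95A197F35085 − 2^64 = -6927216130554376059.

-6927216130554376059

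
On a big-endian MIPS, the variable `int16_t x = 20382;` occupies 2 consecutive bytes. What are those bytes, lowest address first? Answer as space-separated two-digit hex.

4F 9E

20382 in hexadecimal, padded to 16 bits, is 0x4F9E.
Split into bytes (most-significant first): 4F 9E.
Big-endian: lowest address holds the most-significant byte.
So the memory order matches the most-significant-first order: 4F 9E.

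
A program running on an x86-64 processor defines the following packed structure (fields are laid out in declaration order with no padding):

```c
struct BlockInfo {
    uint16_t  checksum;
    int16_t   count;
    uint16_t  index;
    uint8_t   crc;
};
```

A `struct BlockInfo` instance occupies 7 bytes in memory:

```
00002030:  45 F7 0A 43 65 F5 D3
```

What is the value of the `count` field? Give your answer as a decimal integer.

`count` follows `checksum` (2 bytes), so it starts at byte offset 2 and occupies 2 bytes.
Bytes at offsets 2..3: 0A 43.
Little-endian: lowest address holds the least-significant byte.
Reassemble most-significant byte first: 43 0A → 0x430A.
0x430A = 17162.

17162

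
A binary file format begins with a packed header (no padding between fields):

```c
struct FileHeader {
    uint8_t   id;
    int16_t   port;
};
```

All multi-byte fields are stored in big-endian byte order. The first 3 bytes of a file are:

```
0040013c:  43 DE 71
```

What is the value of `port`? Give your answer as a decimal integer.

`port` follows `id` (1 byte), so it starts at byte offset 1 and occupies 2 bytes.
Bytes at offsets 1..2: DE 71.
Big-endian stores the most-significant byte at the lowest address.
The bytes are already most-significant first: 0xDE71.
Top bit is set, so as a signed 16-bit value this is 0xDE71 − 2^16 = -8591.

-8591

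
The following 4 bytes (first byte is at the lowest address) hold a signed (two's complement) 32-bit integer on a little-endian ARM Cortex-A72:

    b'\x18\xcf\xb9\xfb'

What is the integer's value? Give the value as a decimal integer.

Little-endian: lowest address holds the least-significant byte.
Reassemble most-significant byte first: FB B9 CF 18 → 0xFBB9CF18.
Top bit is set, so as a signed 32-bit value this is 0xFBB9CF18 − 2^32 = -71708904.

-71708904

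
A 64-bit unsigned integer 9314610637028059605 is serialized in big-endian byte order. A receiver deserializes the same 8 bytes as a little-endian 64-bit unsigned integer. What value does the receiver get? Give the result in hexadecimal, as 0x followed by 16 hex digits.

9314610637028059605 in 64-bit hexadecimal is 0x814425060121E9D5.
Stored big-endian, the bytes at ascending addresses are 81 44 25 06 01 21 E9 D5.
Read back as little-endian, the first byte is least significant, giving 0xD5E9210106254481.

0xD5E9210106254481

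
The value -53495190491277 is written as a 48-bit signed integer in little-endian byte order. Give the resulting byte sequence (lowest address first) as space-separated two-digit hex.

Two's complement of -53495190491277 in 48 bits: 53495190491277 = 0x30A751D3908D; invert → 0xCF58AE2C6F72; add 1 → 0xCF58AE2C6F73.
Split into bytes (most-significant first): CF 58 AE 2C 6F 73.
In little-endian order the low byte comes first in memory.
So at ascending addresses the bytes are 73 6F 2C AE 58 CF.

73 6F 2C AE 58 CF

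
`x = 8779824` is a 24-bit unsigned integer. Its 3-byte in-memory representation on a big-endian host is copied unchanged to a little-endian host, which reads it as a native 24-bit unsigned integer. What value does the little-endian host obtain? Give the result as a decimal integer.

8779824 in 24-bit hexadecimal is 0x85F830.
Stored big-endian, the bytes at ascending addresses are 85 F8 30.
Read back as little-endian, the first byte is least significant, giving 0x30F885.
0x30F885 = 3209349.

3209349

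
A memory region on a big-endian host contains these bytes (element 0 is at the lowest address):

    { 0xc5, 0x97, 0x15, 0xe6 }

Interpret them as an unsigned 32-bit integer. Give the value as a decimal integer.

Big-endian stores the most-significant byte at the lowest address.
The bytes are already most-significant first: 0xC59715E6.
0xC59715E6 = 3315013094.

3315013094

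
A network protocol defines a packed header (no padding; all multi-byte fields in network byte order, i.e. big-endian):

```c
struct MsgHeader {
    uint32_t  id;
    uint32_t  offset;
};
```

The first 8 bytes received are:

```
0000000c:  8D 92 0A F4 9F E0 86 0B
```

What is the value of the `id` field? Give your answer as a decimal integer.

2375158516

`id` is the first field, at byte offset 0, occupying 4 bytes.
Bytes at offsets 0..3: 8D 92 0A F4.
In big-endian order the high byte comes first in memory.
The bytes are already most-significant first: 0x8D920AF4.
0x8D920AF4 = 2375158516.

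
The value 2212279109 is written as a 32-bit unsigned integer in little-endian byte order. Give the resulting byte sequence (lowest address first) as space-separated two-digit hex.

2212279109 in hexadecimal, padded to 32 bits, is 0x83DCB345.
Split into bytes (most-significant first): 83 DC B3 45.
In little-endian order the low byte comes first in memory.
So at ascending addresses the bytes are 45 B3 DC 83.

45 B3 DC 83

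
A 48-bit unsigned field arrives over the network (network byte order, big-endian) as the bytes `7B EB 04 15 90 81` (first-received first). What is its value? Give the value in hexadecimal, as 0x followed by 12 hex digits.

0x7BEB04159081

Big-endian stores the most-significant byte at the lowest address.
The bytes are already most-significant first: 0x7BEB04159081.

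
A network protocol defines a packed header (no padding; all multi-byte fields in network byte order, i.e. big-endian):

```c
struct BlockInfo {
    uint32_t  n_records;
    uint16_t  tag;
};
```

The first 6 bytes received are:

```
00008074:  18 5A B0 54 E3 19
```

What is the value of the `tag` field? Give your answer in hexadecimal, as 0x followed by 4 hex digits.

0xE319

`tag` follows `n_records` (4 bytes), so it starts at byte offset 4 and occupies 2 bytes.
Bytes at offsets 4..5: E3 19.
Big-endian: lowest address holds the most-significant byte.
The bytes are already most-significant first: 0xE319.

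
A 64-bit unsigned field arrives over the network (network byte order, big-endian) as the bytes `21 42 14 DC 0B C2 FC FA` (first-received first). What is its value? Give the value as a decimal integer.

2396500887037213946

Big-endian: lowest address holds the most-significant byte.
The bytes are already most-significant first: 0x214214DC0BC2FCFA.
0x214214DC0BC2FCFA = 2396500887037213946.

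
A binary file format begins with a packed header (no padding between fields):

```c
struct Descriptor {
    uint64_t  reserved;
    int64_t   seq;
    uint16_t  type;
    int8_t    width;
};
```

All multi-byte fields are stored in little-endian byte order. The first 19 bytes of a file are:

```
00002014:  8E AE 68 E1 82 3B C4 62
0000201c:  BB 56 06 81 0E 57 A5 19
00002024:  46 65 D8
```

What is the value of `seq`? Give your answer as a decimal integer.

`seq` follows `reserved` (8 bytes), so it starts at byte offset 8 and occupies 8 bytes.
Bytes at offsets 8..15: BB 56 06 81 0E 57 A5 19.
In little-endian order the low byte comes first in memory.
Reassemble most-significant byte first: 19 A5 57 0E 81 06 56 BB → 0x19A5570E810656BB.
0x19A5570E810656BB = 1847978941911291579.

1847978941911291579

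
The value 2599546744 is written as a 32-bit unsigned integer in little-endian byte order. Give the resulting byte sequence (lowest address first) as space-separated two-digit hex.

78 EF F1 9A

2599546744 in hexadecimal, padded to 32 bits, is 0x9AF1EF78.
Split into bytes (most-significant first): 9A F1 EF 78.
Little-endian stores the least-significant byte at the lowest address.
So at ascending addresses the bytes are 78 EF F1 9A.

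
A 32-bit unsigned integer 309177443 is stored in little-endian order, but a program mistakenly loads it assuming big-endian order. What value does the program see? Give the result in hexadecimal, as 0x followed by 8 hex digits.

309177443 in 32-bit hexadecimal is 0x126DAC63.
Stored little-endian, the bytes at ascending addresses are 63 AC 6D 12.
Read back as big-endian, the last byte is least significant, giving 0x63AC6D12.

0x63AC6D12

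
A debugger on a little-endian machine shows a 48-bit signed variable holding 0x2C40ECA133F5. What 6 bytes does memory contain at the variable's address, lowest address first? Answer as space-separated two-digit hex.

F5 33 A1 EC 40 2C

Split into bytes (most-significant first): 2C 40 EC A1 33 F5.
In little-endian order the low byte comes first in memory.
So at ascending addresses the bytes are F5 33 A1 EC 40 2C.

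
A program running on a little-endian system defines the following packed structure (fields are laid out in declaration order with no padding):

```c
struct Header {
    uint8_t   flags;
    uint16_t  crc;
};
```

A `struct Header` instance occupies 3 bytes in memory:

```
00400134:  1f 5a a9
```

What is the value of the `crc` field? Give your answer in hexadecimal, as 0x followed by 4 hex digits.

`crc` follows `flags` (1 byte), so it starts at byte offset 1 and occupies 2 bytes.
Bytes at offsets 1..2: 5A A9.
Little-endian: lowest address holds the least-significant byte.
Reassemble most-significant byte first: A9 5A → 0xA95A.

0xA95A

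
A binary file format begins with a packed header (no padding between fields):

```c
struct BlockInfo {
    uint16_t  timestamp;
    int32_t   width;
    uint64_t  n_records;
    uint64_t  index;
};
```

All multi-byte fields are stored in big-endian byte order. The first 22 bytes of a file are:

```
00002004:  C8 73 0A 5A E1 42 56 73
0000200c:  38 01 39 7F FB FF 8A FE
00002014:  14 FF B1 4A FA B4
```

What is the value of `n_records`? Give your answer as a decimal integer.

`n_records` follows `timestamp` (2 B), `width` (4 B), so it starts at offset 2 + 4 = 6 and occupies 8 bytes.
Bytes at offsets 6..13: 56 73 38 01 39 7F FB FF.
Big-endian: lowest address holds the most-significant byte.
The bytes are already most-significant first: 0x56733801397FFBFF.
0x56733801397FFBFF = 6229384287494339583.

6229384287494339583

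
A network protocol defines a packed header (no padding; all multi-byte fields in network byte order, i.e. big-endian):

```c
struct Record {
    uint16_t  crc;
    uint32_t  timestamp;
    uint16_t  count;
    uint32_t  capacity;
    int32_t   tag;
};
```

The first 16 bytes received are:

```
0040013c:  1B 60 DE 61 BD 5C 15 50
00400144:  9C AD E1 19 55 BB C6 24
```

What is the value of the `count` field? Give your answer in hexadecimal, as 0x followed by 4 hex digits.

0x1550

`count` follows `crc` (2 B), `timestamp` (4 B), so it starts at offset 2 + 4 = 6 and occupies 2 bytes.
Bytes at offsets 6..7: 15 50.
In big-endian order the high byte comes first in memory.
The bytes are already most-significant first: 0x1550.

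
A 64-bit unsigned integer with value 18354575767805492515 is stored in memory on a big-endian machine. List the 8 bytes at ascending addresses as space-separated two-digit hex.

FE B8 8D 6A 03 09 FD 23

18354575767805492515 in hexadecimal, padded to 64 bits, is 0xFEB88D6A0309FD23.
Split into bytes (most-significant first): FE B8 8D 6A 03 09 FD 23.
Big-endian: lowest address holds the most-significant byte.
So the memory order matches the most-significant-first order: FE B8 8D 6A 03 09 FD 23.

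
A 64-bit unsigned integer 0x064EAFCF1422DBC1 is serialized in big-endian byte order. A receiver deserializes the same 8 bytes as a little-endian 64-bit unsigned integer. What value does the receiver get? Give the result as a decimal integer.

Stored big-endian, the bytes at ascending addresses are 06 4E AF CF 14 22 DB C1.
Read back as little-endian, the first byte is least significant, giving 0xC1DB2214CFAF4E06.
0xC1DB2214CFAF4E06 = 13968796141998788102.

13968796141998788102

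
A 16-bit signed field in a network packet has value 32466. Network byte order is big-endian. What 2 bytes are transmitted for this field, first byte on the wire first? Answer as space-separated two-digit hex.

32466 in hexadecimal, padded to 16 bits, is 0x7ED2.
Split into bytes (most-significant first): 7E D2.
Big-endian stores the most-significant byte at the lowest address.
So the memory order matches the most-significant-first order: 7E D2.

7E D2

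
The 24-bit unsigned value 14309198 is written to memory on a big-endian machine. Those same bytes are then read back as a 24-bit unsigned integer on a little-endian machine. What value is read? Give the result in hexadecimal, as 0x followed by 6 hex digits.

0x4E57DA

14309198 in 24-bit hexadecimal is 0xDA574E.
Stored big-endian, the bytes at ascending addresses are DA 57 4E.
Read back as little-endian, the first byte is least significant, giving 0x4E57DA.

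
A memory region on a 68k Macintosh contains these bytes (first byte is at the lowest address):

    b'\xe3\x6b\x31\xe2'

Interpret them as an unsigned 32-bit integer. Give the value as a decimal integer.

Big-endian: lowest address holds the most-significant byte.
The bytes are already most-significant first: 0xE36B31E2.
0xE36B31E2 = 3815453154.

3815453154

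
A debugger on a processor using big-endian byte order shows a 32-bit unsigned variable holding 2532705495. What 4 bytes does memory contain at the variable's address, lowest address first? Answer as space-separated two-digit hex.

96 F6 04 D7

2532705495 in hexadecimal, padded to 32 bits, is 0x96F604D7.
Split into bytes (most-significant first): 96 F6 04 D7.
Big-endian: lowest address holds the most-significant byte.
So the memory order matches the most-significant-first order: 96 F6 04 D7.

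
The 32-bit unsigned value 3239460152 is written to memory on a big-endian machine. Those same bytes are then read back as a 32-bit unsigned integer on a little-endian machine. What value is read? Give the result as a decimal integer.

943527617

3239460152 in 32-bit hexadecimal is 0xC1163D38.
Stored big-endian, the bytes at ascending addresses are C1 16 3D 38.
Read back as little-endian, the first byte is least significant, giving 0x383D16C1.
0x383D16C1 = 943527617.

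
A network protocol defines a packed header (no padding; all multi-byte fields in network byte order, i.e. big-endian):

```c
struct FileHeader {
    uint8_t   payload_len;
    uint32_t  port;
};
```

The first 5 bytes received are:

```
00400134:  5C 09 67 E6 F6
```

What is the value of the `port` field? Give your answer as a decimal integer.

`port` follows `payload_len` (1 byte), so it starts at byte offset 1 and occupies 4 bytes.
Bytes at offsets 1..4: 09 67 E6 F6.
Big-endian stores the most-significant byte at the lowest address.
The bytes are already most-significant first: 0x0967E6F6.
0x0967E6F6 = 157804278.

157804278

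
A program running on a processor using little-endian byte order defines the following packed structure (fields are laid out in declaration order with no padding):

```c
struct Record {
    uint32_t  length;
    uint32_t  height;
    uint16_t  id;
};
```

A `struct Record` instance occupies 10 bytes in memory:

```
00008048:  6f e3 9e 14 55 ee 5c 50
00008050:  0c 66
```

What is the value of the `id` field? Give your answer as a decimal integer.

26124

`id` follows `length` (4 B), `height` (4 B), so it starts at offset 4 + 4 = 8 and occupies 2 bytes.
Bytes at offsets 8..9: 0C 66.
Little-endian stores the least-significant byte at the lowest address.
Reassemble most-significant byte first: 66 0C → 0x660C.
0x660C = 26124.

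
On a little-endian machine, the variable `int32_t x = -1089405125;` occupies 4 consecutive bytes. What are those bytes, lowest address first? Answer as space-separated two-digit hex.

3B FF 10 BF

Two's complement of -1089405125 in 32 bits: 1089405125 = 0x40EF00C5; invert → 0xBF10FF3A; add 1 → 0xBF10FF3B.
Split into bytes (most-significant first): BF 10 FF 3B.
In little-endian order the low byte comes first in memory.
So at ascending addresses the bytes are 3B FF 10 BF.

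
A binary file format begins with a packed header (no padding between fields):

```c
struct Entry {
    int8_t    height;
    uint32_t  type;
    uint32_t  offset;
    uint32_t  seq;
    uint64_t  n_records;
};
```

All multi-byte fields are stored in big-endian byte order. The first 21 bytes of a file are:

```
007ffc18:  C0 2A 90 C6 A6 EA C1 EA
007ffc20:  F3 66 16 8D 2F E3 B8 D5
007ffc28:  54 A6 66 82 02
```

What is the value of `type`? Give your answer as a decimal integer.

714131110

`type` follows `height` (1 byte), so it starts at byte offset 1 and occupies 4 bytes.
Bytes at offsets 1..4: 2A 90 C6 A6.
In big-endian order the high byte comes first in memory.
The bytes are already most-significant first: 0x2A90C6A6.
0x2A90C6A6 = 714131110.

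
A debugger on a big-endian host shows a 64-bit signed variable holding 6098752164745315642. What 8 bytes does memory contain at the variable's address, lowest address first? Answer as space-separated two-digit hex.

54 A3 1E C8 00 CA 05 3A

6098752164745315642 in hexadecimal, padded to 64 bits, is 0x54A31EC800CA053A.
Split into bytes (most-significant first): 54 A3 1E C8 00 CA 05 3A.
Big-endian: lowest address holds the most-significant byte.
So the memory order matches the most-significant-first order: 54 A3 1E C8 00 CA 05 3A.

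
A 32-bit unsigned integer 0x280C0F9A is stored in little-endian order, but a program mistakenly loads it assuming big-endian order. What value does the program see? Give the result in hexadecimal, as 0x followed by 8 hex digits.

Stored little-endian, the bytes at ascending addresses are 9A 0F 0C 28.
Read back as big-endian, the last byte is least significant, giving 0x9A0F0C28.

0x9A0F0C28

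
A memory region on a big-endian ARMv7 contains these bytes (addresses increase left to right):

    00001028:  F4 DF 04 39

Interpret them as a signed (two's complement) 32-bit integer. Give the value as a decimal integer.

Big-endian: lowest address holds the most-significant byte.
The bytes are already most-significant first: 0xF4DF0439.
Top bit is set, so as a signed 32-bit value this is 0xF4DF0439 − 2^32 = -186710983.

-186710983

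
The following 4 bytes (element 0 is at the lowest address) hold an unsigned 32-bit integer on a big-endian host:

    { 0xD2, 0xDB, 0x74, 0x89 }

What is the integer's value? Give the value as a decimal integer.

Big-endian: lowest address holds the most-significant byte.
The bytes are already most-significant first: 0xD2DB7489.
0xD2DB7489 = 3537597577.

3537597577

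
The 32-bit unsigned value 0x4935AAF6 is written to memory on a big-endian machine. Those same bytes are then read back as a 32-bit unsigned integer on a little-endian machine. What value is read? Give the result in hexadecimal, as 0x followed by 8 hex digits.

Stored big-endian, the bytes at ascending addresses are 49 35 AA F6.
Read back as little-endian, the first byte is least significant, giving 0xF6AA3549.

0xF6AA3549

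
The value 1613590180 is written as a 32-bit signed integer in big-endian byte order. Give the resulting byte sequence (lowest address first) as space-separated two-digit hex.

60 2D 6E A4

1613590180 in hexadecimal, padded to 32 bits, is 0x602D6EA4.
Split into bytes (most-significant first): 60 2D 6E A4.
Big-endian: lowest address holds the most-significant byte.
So the memory order matches the most-significant-first order: 60 2D 6E A4.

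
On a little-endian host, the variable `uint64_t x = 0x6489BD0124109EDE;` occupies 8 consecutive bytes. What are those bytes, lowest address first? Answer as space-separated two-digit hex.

Split into bytes (most-significant first): 64 89 BD 01 24 10 9E DE.
In little-endian order the low byte comes first in memory.
So at ascending addresses the bytes are DE 9E 10 24 01 BD 89 64.

DE 9E 10 24 01 BD 89 64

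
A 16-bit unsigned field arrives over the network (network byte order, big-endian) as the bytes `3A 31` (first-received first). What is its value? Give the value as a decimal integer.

Big-endian stores the most-significant byte at the lowest address.
The bytes are already most-significant first: 0x3A31.
0x3A31 = 14897.

14897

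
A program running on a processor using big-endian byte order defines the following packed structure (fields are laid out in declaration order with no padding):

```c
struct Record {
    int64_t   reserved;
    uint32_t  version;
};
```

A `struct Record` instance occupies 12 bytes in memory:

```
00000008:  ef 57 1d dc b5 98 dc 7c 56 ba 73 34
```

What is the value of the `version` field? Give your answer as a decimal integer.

`version` follows `reserved` (8 bytes), so it starts at byte offset 8 and occupies 4 bytes.
Bytes at offsets 8..11: 56 BA 73 34.
In big-endian order the high byte comes first in memory.
The bytes are already most-significant first: 0x56BA7334.
0x56BA7334 = 1455059764.

1455059764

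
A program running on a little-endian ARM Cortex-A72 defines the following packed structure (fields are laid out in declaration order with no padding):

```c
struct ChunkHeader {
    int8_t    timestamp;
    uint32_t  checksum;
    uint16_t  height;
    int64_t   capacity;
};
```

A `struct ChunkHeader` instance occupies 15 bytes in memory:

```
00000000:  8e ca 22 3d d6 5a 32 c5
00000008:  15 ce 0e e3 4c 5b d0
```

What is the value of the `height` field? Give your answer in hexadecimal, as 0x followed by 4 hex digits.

`height` follows `timestamp` (1 B), `checksum` (4 B), so it starts at offset 1 + 4 = 5 and occupies 2 bytes.
Bytes at offsets 5..6: 5A 32.
Little-endian: lowest address holds the least-significant byte.
Reassemble most-significant byte first: 32 5A → 0x325A.

0x325A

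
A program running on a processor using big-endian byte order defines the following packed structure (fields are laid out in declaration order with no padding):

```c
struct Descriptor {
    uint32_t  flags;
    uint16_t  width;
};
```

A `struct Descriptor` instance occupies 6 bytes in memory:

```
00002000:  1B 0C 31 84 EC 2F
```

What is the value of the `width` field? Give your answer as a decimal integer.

60463

`width` follows `flags` (4 bytes), so it starts at byte offset 4 and occupies 2 bytes.
Bytes at offsets 4..5: EC 2F.
Big-endian stores the most-significant byte at the lowest address.
The bytes are already most-significant first: 0xEC2F.
0xEC2F = 60463.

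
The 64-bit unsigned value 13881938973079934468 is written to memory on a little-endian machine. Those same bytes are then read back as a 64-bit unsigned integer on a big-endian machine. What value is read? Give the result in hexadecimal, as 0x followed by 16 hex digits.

13881938973079934468 in 64-bit hexadecimal is 0xC0A68DF244149604.
Stored little-endian, the bytes at ascending addresses are 04 96 14 44 F2 8D A6 C0.
Read back as big-endian, the last byte is least significant, giving 0x04961444F28DA6C0.

0x04961444F28DA6C0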